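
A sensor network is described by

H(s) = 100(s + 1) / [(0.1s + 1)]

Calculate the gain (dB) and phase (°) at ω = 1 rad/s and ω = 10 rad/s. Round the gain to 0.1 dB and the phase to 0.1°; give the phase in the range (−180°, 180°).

At ω = 1 rad/s:
zero (1 + j1·1) = 1 + j1 → |·| ≈ 1.4142, ∠ ≈ 45.00°
pole (1 + j1·0.1) = 1 + j0.1 → |·| ≈ 1.005, ∠ ≈ 5.71°
|H| = 100 · 1.4142 / (1.005) ≈ 140.72
Gain = 20 log₁₀(140.72) ≈ 42.97 dB
∠H = (45.00°) − (5.71°) = 39.29°

At ω = 10 rad/s:
zero (1 + j10·1) = 1 + j10 → |·| ≈ 10.05, ∠ ≈ 84.29°
pole (1 + j10·0.1) = 1 + j1 → |·| ≈ 1.4142, ∠ ≈ 45.00°
|H| = 100 · 10.05 / (1.4142) ≈ 710.65
Gain = 20 log₁₀(710.65) ≈ 57.03 dB
∠H = (84.29°) − (45.00°) = 39.29°

ω = 1: 43.0 dB, 39.3°; ω = 10: 57.0 dB, 39.3°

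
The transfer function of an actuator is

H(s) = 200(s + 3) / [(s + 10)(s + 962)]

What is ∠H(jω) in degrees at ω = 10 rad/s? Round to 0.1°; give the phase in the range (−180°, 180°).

At s = jω = j10:
zero (s+3): 3 + j10 → |·| = √(3²+10²) = √109 ≈ 10.44, ∠ = arctan(10/3) ≈ 73.30°
pole (s+10): 10 + j10 → |·| = √(10²+10²) = √200 ≈ 14.142, ∠ = arctan(10/10) ≈ 45.00°
pole (s+962): 962 + j10 → |·| = √(962²+10²) = √925544 ≈ 962.05, ∠ = arctan(10/962) ≈ 0.60°
∠H = 73.30° − 45.60° = 27.70°

27.7°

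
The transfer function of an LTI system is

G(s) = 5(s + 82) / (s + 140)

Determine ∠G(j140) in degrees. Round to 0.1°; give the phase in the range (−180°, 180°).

At s = jω = j140:
zero (s+82): 82 + j140 → |·| = √(82²+140²) = √26324 ≈ 162.25, ∠ = arctan(140/82) ≈ 59.64°
pole (s+140): 140 + j140 → |·| = √(140²+140²) = √39200 ≈ 197.99, ∠ = arctan(140/140) ≈ 45.00°
∠G = 59.64° − 45.00° = 14.64°

14.6°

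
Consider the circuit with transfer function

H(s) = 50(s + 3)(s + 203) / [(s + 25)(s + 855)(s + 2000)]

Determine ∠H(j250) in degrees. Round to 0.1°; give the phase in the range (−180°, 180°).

32.5°

At s = jω = j250:
zero (s+3): 3 + j250 → |·| = √(3²+250²) = √62509 ≈ 250.02, ∠ = arctan(250/3) ≈ 89.31°
zero (s+203): 203 + j250 → |·| = √(203²+250²) = √103709 ≈ 322.04, ∠ = arctan(250/203) ≈ 50.92°
pole (s+25): 25 + j250 → |·| = √(25²+250²) = √63125 ≈ 251.25, ∠ = arctan(250/25) ≈ 84.29°
pole (s+855): 855 + j250 → |·| = √(855²+250²) = √793525 ≈ 890.8, ∠ = arctan(250/855) ≈ 16.30°
pole (s+2000): 2000 + j250 → |·| = √(2000²+250²) = √4062500 ≈ 2015.6, ∠ = arctan(250/2000) ≈ 7.13°
∠H = 140.23° − 107.72° = 32.51°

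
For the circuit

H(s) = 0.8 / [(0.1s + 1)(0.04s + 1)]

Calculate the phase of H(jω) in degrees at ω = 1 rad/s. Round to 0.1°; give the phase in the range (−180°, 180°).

At ω = 1 rad/s:
pole (1 + j1·0.1) = 1 + j0.1 → |·| ≈ 1.005, ∠ ≈ 5.71°
pole (1 + j1·0.04) = 1 + j0.04 → |·| ≈ 1.0008, ∠ ≈ 2.29°
∠H = (0°) − (5.71° + 2.29°) = -8.00°

-8.0°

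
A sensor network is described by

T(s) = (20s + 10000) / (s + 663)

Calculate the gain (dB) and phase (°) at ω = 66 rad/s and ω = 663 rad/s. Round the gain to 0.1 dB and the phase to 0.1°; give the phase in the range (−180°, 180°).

Substitute s = j66:
Numerator: 20(j66) + 10000 = 10000 + j1320
Denominator: (j66) + 663 = 663 + j66
|N| = √(10000² + 1320²) ≈ 10087, ∠N ≈ 7.52°
|D| = √(663² + 66²) ≈ 666.28, ∠D ≈ 5.68°
|T| = 10087 / 666.28 ≈ 15.139
Gain = 20 log₁₀(15.139) ≈ 23.60 dB
∠T = 7.52° − 5.68° = 1.84°

Substitute s = j663:
Numerator: 20(j663) + 10000 = 10000 + j13260
Denominator: (j663) + 663 = 663 + j663
|N| = √(10000² + 13260²) ≈ 16608, ∠N ≈ 52.98°
|D| = √(663² + 663²) ≈ 937.62, ∠D ≈ 45.00°
|T| = 16608 / 937.62 ≈ 17.713
Gain = 20 log₁₀(17.713) ≈ 24.97 dB
∠T = 52.98° − 45.00° = 7.98°

ω = 66: 23.6 dB, 1.8°; ω = 663: 25.0 dB, 8.0°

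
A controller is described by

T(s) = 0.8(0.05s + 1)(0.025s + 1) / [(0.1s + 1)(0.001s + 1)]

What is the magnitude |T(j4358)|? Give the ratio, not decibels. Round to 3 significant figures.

9.75

At ω = 4358 rad/s:
zero (1 + j4358·0.05) = 1 + j217.9 → |·| ≈ 217.9, ∠ ≈ 89.74°
zero (1 + j4358·0.025) = 1 + j108.95 → |·| ≈ 108.95, ∠ ≈ 89.47°
pole (1 + j4358·0.1) = 1 + j435.8 → |·| ≈ 435.8, ∠ ≈ 89.87°
pole (1 + j4358·0.001) = 1 + j4.358 → |·| ≈ 4.4713, ∠ ≈ 77.08°
|T| = 0.8 · 217.9 · 108.95 / (435.8 · 4.4713) ≈ 9.7466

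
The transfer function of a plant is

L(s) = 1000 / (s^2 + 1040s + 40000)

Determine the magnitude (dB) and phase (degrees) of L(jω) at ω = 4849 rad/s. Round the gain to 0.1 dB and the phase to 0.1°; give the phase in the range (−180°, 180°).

Substitute s = j4849:
Numerator: 1000 = 1000 + j0
Denominator: (j4849)^2 + 1040(j4849) + 40000 = -23472801 + j5042960
|N| = √(1000² + 0²) ≈ 1000, ∠N ≈ 0.00°
|D| = √(23472801² + 5042960²) ≈ 2.4008e+07, ∠D ≈ 167.87°
|L| = 1000 / 2.4008e+07 ≈ 4.1653e-05
Gain = 20 log₁₀(4.1653e-05) ≈ -87.61 dB
∠L = 0.00° − 167.87° = -167.87°

-87.6 dB, -167.9°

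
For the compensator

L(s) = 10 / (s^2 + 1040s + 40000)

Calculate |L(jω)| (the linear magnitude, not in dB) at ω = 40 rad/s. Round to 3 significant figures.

0.000177

Substitute s = j40:
Numerator: 10 = 10 + j0
Denominator: (j40)^2 + 1040(j40) + 40000 = 38400 + j41600
|N| = √(10² + 0²) ≈ 10, ∠N ≈ 0.00°
|D| = √(38400² + 41600²) ≈ 56614, ∠D ≈ 47.29°
|L| = 10 / 56614 ≈ 0.00017663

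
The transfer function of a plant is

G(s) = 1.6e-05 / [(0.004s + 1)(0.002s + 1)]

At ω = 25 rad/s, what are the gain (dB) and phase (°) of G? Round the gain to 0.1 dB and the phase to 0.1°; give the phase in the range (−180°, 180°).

-96.0 dB, -8.6°

At ω = 25 rad/s:
pole (1 + j25·0.004) = 1 + j0.1 → |·| ≈ 1.005, ∠ ≈ 5.71°
pole (1 + j25·0.002) = 1 + j0.05 → |·| ≈ 1.0012, ∠ ≈ 2.86°
|G| = 1.6e-05 · 1 / (1.005 · 1.0012) ≈ 1.5901e-05
Gain = 20 log₁₀(1.5901e-05) ≈ -95.97 dB
∠G = (0°) − (5.71° + 2.86°) = -8.57°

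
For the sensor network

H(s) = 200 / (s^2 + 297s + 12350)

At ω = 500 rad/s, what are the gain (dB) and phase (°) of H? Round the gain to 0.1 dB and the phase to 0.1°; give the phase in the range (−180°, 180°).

-62.9 dB, -148.0°

Substitute s = j500:
Numerator: 200 = 200 + j0
Denominator: (j500)^2 + 297(j500) + 12350 = -237650 + j148500
|N| = √(200² + 0²) ≈ 200, ∠N ≈ 0.00°
|D| = √(237650² + 148500²) ≈ 2.8023e+05, ∠D ≈ 148.00°
|H| = 200 / 2.8023e+05 ≈ 0.0007137
Gain = 20 log₁₀(0.0007137) ≈ -62.93 dB
∠H = 0.00° − 148.00° = -148.00°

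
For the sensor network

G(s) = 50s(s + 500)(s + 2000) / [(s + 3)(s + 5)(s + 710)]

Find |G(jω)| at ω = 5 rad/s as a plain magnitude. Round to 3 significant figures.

8.54e+03

At s = jω = j5:
zero (s+500): 500 + j5 → |·| = √(500²+5²) = √250025 ≈ 500.02, ∠ = arctan(5/500) ≈ 0.57°
zero (s+2000): 2000 + j5 → |·| = √(2000²+5²) = √4000025 ≈ 2000, ∠ = arctan(5/2000) ≈ 0.14°
zero at origin: s = j5 → |·| = 5, ∠ = 90.00°
pole (s+3): 3 + j5 → |·| = √(3²+5²) = √34 ≈ 5.831, ∠ = arctan(5/3) ≈ 59.04°
pole (s+5): 5 + j5 → |·| = √(5²+5²) = √50 ≈ 7.0711, ∠ = arctan(5/5) ≈ 45.00°
pole (s+710): 710 + j5 → |·| = √(710²+5²) = √504125 ≈ 710.02, ∠ = arctan(5/710) ≈ 0.40°
|G| = 50 · 5.0002e+06 / 29275 ≈ 8540.1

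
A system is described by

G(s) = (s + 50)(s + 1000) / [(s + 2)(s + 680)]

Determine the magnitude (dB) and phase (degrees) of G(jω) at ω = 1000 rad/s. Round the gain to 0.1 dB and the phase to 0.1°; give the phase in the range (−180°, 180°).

1.4 dB, -13.5°

At s = jω = j1000:
zero (s+50): 50 + j1000 → |·| = √(50²+1000²) = √1002500 ≈ 1001.2, ∠ = arctan(1000/50) ≈ 87.14°
zero (s+1000): 1000 + j1000 → |·| = √(1000²+1000²) = √2000000 ≈ 1414.2, ∠ = arctan(1000/1000) ≈ 45.00°
pole (s+2): 2 + j1000 → |·| = √(2²+1000²) = √1000004 ≈ 1000, ∠ = arctan(1000/2) ≈ 89.89°
pole (s+680): 680 + j1000 → |·| = √(680²+1000²) = √1462400 ≈ 1209.3, ∠ = arctan(1000/680) ≈ 55.78°
|G| = 1 · 1.4159e+06 / 1.2093e+06 ≈ 1.1708
Gain = 20 log₁₀(1.1708) ≈ 1.37 dB
∠G = 132.14° − 145.67° = -13.53°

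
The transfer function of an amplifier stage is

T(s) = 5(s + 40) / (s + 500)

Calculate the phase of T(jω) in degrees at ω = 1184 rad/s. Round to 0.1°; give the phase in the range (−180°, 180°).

21.0°

At s = jω = j1184:
zero (s+40): 40 + j1184 → |·| = √(40²+1184²) = √1403456 ≈ 1184.7, ∠ = arctan(1184/40) ≈ 88.07°
pole (s+500): 500 + j1184 → |·| = √(500²+1184²) = √1651856 ≈ 1285.2, ∠ = arctan(1184/500) ≈ 67.11°
∠T = 88.07° − 67.11° = 20.96°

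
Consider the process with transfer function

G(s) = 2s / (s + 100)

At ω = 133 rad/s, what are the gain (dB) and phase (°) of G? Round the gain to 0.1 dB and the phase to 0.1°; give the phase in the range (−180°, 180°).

At s = jω = j133:
zero at origin: s = j133 → |·| = 133, ∠ = 90.00°
pole (s+100): 100 + j133 → |·| = √(100²+133²) = √27689 ≈ 166.4, ∠ = arctan(133/100) ≈ 53.06°
|G| = 2 · 133 / 166.4 ≈ 1.5986
Gain = 20 log₁₀(1.5986) ≈ 4.07 dB
∠G = 90.00° − 53.06° = 36.94°

4.1 dB, 36.9°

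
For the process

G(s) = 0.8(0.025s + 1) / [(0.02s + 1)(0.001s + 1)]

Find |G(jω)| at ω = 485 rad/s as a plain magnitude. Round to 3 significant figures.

0.898

At ω = 485 rad/s:
zero (1 + j485·0.025) = 1 + j12.125 → |·| ≈ 12.166, ∠ ≈ 85.29°
pole (1 + j485·0.02) = 1 + j9.7 → |·| ≈ 9.7514, ∠ ≈ 84.11°
pole (1 + j485·0.001) = 1 + j0.485 → |·| ≈ 1.1114, ∠ ≈ 25.87°
|G| = 0.8 · 12.166 / (9.7514 · 1.1114) ≈ 0.89805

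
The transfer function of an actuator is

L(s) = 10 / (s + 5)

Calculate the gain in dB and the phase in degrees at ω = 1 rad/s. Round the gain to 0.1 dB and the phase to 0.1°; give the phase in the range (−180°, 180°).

5.9 dB, -11.3°

At s = jω = j1:
pole (s+5): 5 + j1 → |·| = √(5²+1²) = √26 ≈ 5.099, ∠ = arctan(1/5) ≈ 11.31°
|L| = 10 / 5.099 ≈ 1.9612
Gain = 20 log₁₀(1.9612) ≈ 5.85 dB
∠L = 0.00° − 11.31° = -11.31°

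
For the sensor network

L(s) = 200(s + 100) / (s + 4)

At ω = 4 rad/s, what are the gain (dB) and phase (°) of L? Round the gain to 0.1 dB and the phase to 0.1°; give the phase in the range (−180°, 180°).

At s = jω = j4:
zero (s+100): 100 + j4 → |·| = √(100²+4²) = √10016 ≈ 100.08, ∠ = arctan(4/100) ≈ 2.29°
pole (s+4): 4 + j4 → |·| = √(4²+4²) = √32 ≈ 5.6569, ∠ = arctan(4/4) ≈ 45.00°
|L| = 200 · 100.08 / 5.6569 ≈ 3538.3
Gain = 20 log₁₀(3538.3) ≈ 70.98 dB
∠L = 2.29° − 45.00° = -42.71°

71.0 dB, -42.7°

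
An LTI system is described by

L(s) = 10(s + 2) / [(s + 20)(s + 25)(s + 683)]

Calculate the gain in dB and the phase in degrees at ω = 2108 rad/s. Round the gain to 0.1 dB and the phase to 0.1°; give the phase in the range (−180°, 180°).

-113.4 dB, -160.9°

At s = jω = j2108:
zero (s+2): 2 + j2108 → |·| = √(2²+2108²) = √4443668 ≈ 2108, ∠ = arctan(2108/2) ≈ 89.95°
pole (s+20): 20 + j2108 → |·| = √(20²+2108²) = √4444064 ≈ 2108.1, ∠ = arctan(2108/20) ≈ 89.46°
pole (s+25): 25 + j2108 → |·| = √(25²+2108²) = √4444289 ≈ 2108.1, ∠ = arctan(2108/25) ≈ 89.32°
pole (s+683): 683 + j2108 → |·| = √(683²+2108²) = √4910153 ≈ 2215.9, ∠ = arctan(2108/683) ≈ 72.05°
|L| = 10 · 2108 / 9.8476e+09 ≈ 2.1406e-06
Gain = 20 log₁₀(2.1406e-06) ≈ -113.39 dB
∠L = 89.95° − 250.83° = -160.88°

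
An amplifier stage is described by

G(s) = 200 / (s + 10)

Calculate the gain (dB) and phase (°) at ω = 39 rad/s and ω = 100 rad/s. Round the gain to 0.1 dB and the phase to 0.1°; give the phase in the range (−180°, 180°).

ω = 39: 13.9 dB, -75.6°; ω = 100: 6.0 dB, -84.3°

Substitute s = j39:
Numerator: 200 = 200 + j0
Denominator: (j39) + 10 = 10 + j39
|N| = √(200² + 0²) ≈ 200, ∠N ≈ 0.00°
|D| = √(10² + 39²) ≈ 40.262, ∠D ≈ 75.62°
|G| = 200 / 40.262 ≈ 4.9675
Gain = 20 log₁₀(4.9675) ≈ 13.92 dB
∠G = 0.00° − 75.62° = -75.62°

Substitute s = j100:
Numerator: 200 = 200 + j0
Denominator: (j100) + 10 = 10 + j100
|N| = √(200² + 0²) ≈ 200, ∠N ≈ 0.00°
|D| = √(10² + 100²) ≈ 100.5, ∠D ≈ 84.29°
|G| = 200 / 100.5 ≈ 1.99
Gain = 20 log₁₀(1.99) ≈ 5.98 dB
∠G = 0.00° − 84.29° = -84.29°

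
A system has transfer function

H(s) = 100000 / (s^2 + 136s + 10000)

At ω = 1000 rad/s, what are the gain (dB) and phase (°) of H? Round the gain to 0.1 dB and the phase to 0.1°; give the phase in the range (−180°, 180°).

-20.0 dB, -172.2°

At s = jω = j1000:
quadratic: (j1000)² + 136·j1000 + 10000 = -990000 + j136000 → |·| ≈ 9.993e+05, ∠ ≈ 172.18°
|H| = 100000 / 9.993e+05 ≈ 0.10007
Gain = 20 log₁₀(0.10007) ≈ -19.99 dB
∠H = 0.00° − 172.18° = -172.18°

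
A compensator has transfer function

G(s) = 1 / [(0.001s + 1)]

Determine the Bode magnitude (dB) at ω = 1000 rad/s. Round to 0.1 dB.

At ω = 1000 rad/s:
pole (1 + j1000·0.001) = 1 + j1 → |·| ≈ 1.4142, ∠ ≈ 45.00°
|G| = 1 · 1 / (1.4142) ≈ 0.70711
Gain = 20 log₁₀(0.70711) ≈ -3.01 dB

-3.0 dB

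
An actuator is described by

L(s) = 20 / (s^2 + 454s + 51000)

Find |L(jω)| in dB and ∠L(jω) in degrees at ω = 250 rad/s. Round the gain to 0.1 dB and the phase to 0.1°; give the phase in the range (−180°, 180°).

-75.1 dB, -95.8°

Substitute s = j250:
Numerator: 20 = 20 + j0
Denominator: (j250)^2 + 454(j250) + 51000 = -11500 + j113500
|N| = √(20² + 0²) ≈ 20, ∠N ≈ 0.00°
|D| = √(11500² + 113500²) ≈ 1.1408e+05, ∠D ≈ 95.79°
|L| = 20 / 1.1408e+05 ≈ 0.00017532
Gain = 20 log₁₀(0.00017532) ≈ -75.12 dB
∠L = 0.00° − 95.79° = -95.79°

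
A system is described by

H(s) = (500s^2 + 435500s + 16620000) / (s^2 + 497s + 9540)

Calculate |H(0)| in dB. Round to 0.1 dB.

64.8 dB

H(0) = 16620000 / 9540 ≈ 1742.1
20 log₁₀(1742.1) ≈ 64.82 dB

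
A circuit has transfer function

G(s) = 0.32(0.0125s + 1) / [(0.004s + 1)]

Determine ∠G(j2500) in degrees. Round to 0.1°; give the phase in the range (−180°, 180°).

At ω = 2500 rad/s:
zero (1 + j2500·0.0125) = 1 + j31.25 → |·| ≈ 31.266, ∠ ≈ 88.17°
pole (1 + j2500·0.004) = 1 + j10 → |·| ≈ 10.05, ∠ ≈ 84.29°
∠G = (88.17°) − (84.29°) = 3.88°

3.9°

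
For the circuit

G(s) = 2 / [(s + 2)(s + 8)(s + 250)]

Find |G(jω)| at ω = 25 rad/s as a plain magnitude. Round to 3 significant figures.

At s = jω = j25:
pole (s+2): 2 + j25 → |·| = √(2²+25²) = √629 ≈ 25.08, ∠ = arctan(25/2) ≈ 85.43°
pole (s+8): 8 + j25 → |·| = √(8²+25²) = √689 ≈ 26.249, ∠ = arctan(25/8) ≈ 72.26°
pole (s+250): 250 + j25 → |·| = √(250²+25²) = √63125 ≈ 251.25, ∠ = arctan(25/250) ≈ 5.71°
|G| = 2 / 1.654e+05 ≈ 1.2092e-05

1.21e-05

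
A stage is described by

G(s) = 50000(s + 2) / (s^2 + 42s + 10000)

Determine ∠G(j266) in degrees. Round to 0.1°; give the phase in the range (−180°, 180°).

At s = jω = j266:
zero (s+2): 2 + j266 → |·| = √(2²+266²) = √70760 ≈ 266.01, ∠ = arctan(266/2) ≈ 89.57°
quadratic: (j266)² + 42·j266 + 10000 = -60756 + j11172 → |·| ≈ 61775, ∠ ≈ 169.58°
∠G = 89.57° − 169.58° = -80.01°

-80.0°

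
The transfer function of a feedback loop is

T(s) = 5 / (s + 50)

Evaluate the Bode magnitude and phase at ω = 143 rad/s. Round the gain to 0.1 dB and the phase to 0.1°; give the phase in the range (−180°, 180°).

Substitute s = j143:
Numerator: 5 = 5 + j0
Denominator: (j143) + 50 = 50 + j143
|N| = √(5² + 0²) ≈ 5, ∠N ≈ 0.00°
|D| = √(50² + 143²) ≈ 151.49, ∠D ≈ 70.73°
|T| = 5 / 151.49 ≈ 0.033005
Gain = 20 log₁₀(0.033005) ≈ -29.63 dB
∠T = 0.00° − 70.73° = -70.73°

-29.6 dB, -70.7°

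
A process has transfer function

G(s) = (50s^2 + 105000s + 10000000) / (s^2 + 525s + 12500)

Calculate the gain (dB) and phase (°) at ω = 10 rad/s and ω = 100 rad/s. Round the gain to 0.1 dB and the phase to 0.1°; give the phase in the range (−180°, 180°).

ω = 10: 57.5 dB, -17.0°; ω = 100: 48.6 dB, -39.4°

Substitute s = j10:
Numerator: 50(j10)^2 + 105000(j10) + 10000000 = 9995000 + j1050000
Denominator: (j10)^2 + 525(j10) + 12500 = 12400 + j5250
|N| = √(9995000² + 1050000²) ≈ 1.005e+07, ∠N ≈ 6.00°
|D| = √(12400² + 5250²) ≈ 13466, ∠D ≈ 22.95°
|G| = 1.005e+07 / 13466 ≈ 746.32
Gain = 20 log₁₀(746.32) ≈ 57.46 dB
∠G = 6.00° − 22.95° = -16.95°

Substitute s = j100:
Numerator: 50(j100)^2 + 105000(j100) + 10000000 = 9500000 + j10500000
Denominator: (j100)^2 + 525(j100) + 12500 = 2500 + j52500
|N| = √(9500000² + 10500000²) ≈ 1.416e+07, ∠N ≈ 47.86°
|D| = √(2500² + 52500²) ≈ 52559, ∠D ≈ 87.27°
|G| = 1.416e+07 / 52559 ≈ 269.41
Gain = 20 log₁₀(269.41) ≈ 48.61 dB
∠G = 47.86° − 87.27° = -39.41°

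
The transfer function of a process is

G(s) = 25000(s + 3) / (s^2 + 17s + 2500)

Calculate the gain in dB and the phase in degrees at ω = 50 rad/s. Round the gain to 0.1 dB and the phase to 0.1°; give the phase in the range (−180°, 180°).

63.4 dB, -3.4°

At s = jω = j50:
zero (s+3): 3 + j50 → |·| = √(3²+50²) = √2509 ≈ 50.09, ∠ = arctan(50/3) ≈ 86.57°
quadratic: (j50)² + 17·j50 + 2500 = 0 + j850 → |·| ≈ 850, ∠ ≈ 90.00°
|G| = 25000 · 50.09 / 850 ≈ 1473.2
Gain = 20 log₁₀(1473.2) ≈ 63.37 dB
∠G = 86.57° − 90.00° = -3.43°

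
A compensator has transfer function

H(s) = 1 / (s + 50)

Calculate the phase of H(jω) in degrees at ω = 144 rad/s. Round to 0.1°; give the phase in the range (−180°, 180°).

At s = jω = j144:
pole (s+50): 50 + j144 → |·| = √(50²+144²) = √23236 ≈ 152.43, ∠ = arctan(144/50) ≈ 70.85°
∠H = 0.00° − 70.85° = -70.85°

-70.9°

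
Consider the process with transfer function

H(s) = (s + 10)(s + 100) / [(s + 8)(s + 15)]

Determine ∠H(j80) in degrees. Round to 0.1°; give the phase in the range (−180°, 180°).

At s = jω = j80:
zero (s+10): 10 + j80 → |·| = √(10²+80²) = √6500 ≈ 80.623, ∠ = arctan(80/10) ≈ 82.87°
zero (s+100): 100 + j80 → |·| = √(100²+80²) = √16400 ≈ 128.06, ∠ = arctan(80/100) ≈ 38.66°
pole (s+8): 8 + j80 → |·| = √(8²+80²) = √6464 ≈ 80.399, ∠ = arctan(80/8) ≈ 84.29°
pole (s+15): 15 + j80 → |·| = √(15²+80²) = √6625 ≈ 81.394, ∠ = arctan(80/15) ≈ 79.38°
∠H = 121.53° − 163.67° = -42.14°

-42.1°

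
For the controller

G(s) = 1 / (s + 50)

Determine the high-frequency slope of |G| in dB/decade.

-20 dB/decade

Each pole contributes −20 dB/decade at high frequency; each zero contributes +20 dB/decade.
Net: 0 zero(s) − 1 pole(s) → -20 dB/decade.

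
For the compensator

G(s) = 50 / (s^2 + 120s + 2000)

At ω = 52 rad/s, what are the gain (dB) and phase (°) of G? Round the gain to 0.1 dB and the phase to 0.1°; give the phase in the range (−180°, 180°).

Substitute s = j52:
Numerator: 50 = 50 + j0
Denominator: (j52)^2 + 120(j52) + 2000 = -704 + j6240
|N| = √(50² + 0²) ≈ 50, ∠N ≈ 0.00°
|D| = √(704² + 6240²) ≈ 6279.6, ∠D ≈ 96.44°
|G| = 50 / 6279.6 ≈ 0.0079623
Gain = 20 log₁₀(0.0079623) ≈ -41.98 dB
∠G = 0.00° − 96.44° = -96.44°

-42.0 dB, -96.4°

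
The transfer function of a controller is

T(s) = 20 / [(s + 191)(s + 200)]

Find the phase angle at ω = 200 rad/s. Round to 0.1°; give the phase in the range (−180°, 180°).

At s = jω = j200:
pole (s+191): 191 + j200 → |·| = √(191²+200²) = √76481 ≈ 276.55, ∠ = arctan(200/191) ≈ 46.32°
pole (s+200): 200 + j200 → |·| = √(200²+200²) = √80000 ≈ 282.84, ∠ = arctan(200/200) ≈ 45.00°
∠T = 0.00° − 91.32° = -91.32°

-91.3°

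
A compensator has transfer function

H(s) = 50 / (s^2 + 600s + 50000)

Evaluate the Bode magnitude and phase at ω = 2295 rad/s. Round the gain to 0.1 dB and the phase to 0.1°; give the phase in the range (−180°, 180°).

Substitute s = j2295:
Numerator: 50 = 50 + j0
Denominator: (j2295)^2 + 600(j2295) + 50000 = -5217025 + j1377000
|N| = √(50² + 0²) ≈ 50, ∠N ≈ 0.00°
|D| = √(5217025² + 1377000²) ≈ 5.3957e+06, ∠D ≈ 165.21°
|H| = 50 / 5.3957e+06 ≈ 9.2666e-06
Gain = 20 log₁₀(9.2666e-06) ≈ -100.66 dB
∠H = 0.00° − 165.21° = -165.21°

-100.7 dB, -165.2°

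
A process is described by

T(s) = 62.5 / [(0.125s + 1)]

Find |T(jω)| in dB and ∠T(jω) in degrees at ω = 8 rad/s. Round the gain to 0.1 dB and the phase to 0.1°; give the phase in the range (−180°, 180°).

32.9 dB, -45.0°

At ω = 8 rad/s:
pole (1 + j8·0.125) = 1 + j1 → |·| ≈ 1.4142, ∠ ≈ 45.00°
|T| = 62.5 · 1 / (1.4142) ≈ 44.195
Gain = 20 log₁₀(44.195) ≈ 32.91 dB
∠T = (0°) − (45.00°) = -45.00°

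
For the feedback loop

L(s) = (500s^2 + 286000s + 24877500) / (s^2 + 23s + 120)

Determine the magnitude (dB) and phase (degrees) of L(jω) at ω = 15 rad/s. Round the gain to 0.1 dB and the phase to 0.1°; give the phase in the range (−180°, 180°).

Substitute s = j15:
Numerator: 500(j15)^2 + 286000(j15) + 24877500 = 24765000 + j4290000
Denominator: (j15)^2 + 23(j15) + 120 = -105 + j345
|N| = √(24765000² + 4290000²) ≈ 2.5134e+07, ∠N ≈ 9.83°
|D| = √(105² + 345²) ≈ 360.62, ∠D ≈ 106.93°
|L| = 2.5134e+07 / 360.62 ≈ 69697
Gain = 20 log₁₀(69697) ≈ 96.86 dB
∠L = 9.83° − 106.93° = -97.10°

96.9 dB, -97.1°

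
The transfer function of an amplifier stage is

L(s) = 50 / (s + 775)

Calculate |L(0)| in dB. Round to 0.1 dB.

-23.8 dB

L(0) = 50 / (775) ≈ 0.064516
20 log₁₀(0.064516) ≈ -23.81 dB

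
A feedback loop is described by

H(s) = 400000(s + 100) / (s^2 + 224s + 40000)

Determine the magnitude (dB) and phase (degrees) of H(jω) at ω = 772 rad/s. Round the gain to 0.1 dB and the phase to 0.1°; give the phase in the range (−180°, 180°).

At s = jω = j772:
zero (s+100): 100 + j772 → |·| = √(100²+772²) = √605984 ≈ 778.45, ∠ = arctan(772/100) ≈ 82.62°
quadratic: (j772)² + 224·j772 + 40000 = -555984 + j172928 → |·| ≈ 5.8226e+05, ∠ ≈ 162.72°
|H| = 400000 · 778.45 / 5.8226e+05 ≈ 534.78
Gain = 20 log₁₀(534.78) ≈ 54.56 dB
∠H = 82.62° − 162.72° = -80.10°

54.6 dB, -80.1°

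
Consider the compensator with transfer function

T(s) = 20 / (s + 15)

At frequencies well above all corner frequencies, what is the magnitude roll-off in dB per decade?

-20 dB/decade

Each pole contributes −20 dB/decade at high frequency; each zero contributes +20 dB/decade.
Net: 0 zero(s) − 1 pole(s) → -20 dB/decade.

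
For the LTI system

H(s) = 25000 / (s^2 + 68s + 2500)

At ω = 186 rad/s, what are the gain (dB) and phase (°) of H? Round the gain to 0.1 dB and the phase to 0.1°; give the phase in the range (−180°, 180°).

-2.8 dB, -158.5°

At s = jω = j186:
quadratic: (j186)² + 68·j186 + 2500 = -32096 + j12648 → |·| ≈ 34498, ∠ ≈ 158.49°
|H| = 25000 / 34498 ≈ 0.72468
Gain = 20 log₁₀(0.72468) ≈ -2.80 dB
∠H = 0.00° − 158.49° = -158.49°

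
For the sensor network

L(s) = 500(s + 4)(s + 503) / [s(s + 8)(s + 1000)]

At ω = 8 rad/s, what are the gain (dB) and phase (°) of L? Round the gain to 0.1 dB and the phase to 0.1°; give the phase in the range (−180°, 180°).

27.9 dB, -71.1°

At s = jω = j8:
zero (s+4): 4 + j8 → |·| = √(4²+8²) = √80 ≈ 8.9443, ∠ = arctan(8/4) ≈ 63.43°
zero (s+503): 503 + j8 → |·| = √(503²+8²) = √253073 ≈ 503.06, ∠ = arctan(8/503) ≈ 0.91°
pole (s+8): 8 + j8 → |·| = √(8²+8²) = √128 ≈ 11.314, ∠ = arctan(8/8) ≈ 45.00°
pole (s+1000): 1000 + j8 → |·| = √(1000²+8²) = √1000064 ≈ 1000, ∠ = arctan(8/1000) ≈ 0.46°
pole at origin: |s| = 8, ∠ = 90.00° (in denominator)
|L| = 500 · 4499.5 / 90512 ≈ 24.856
Gain = 20 log₁₀(24.856) ≈ 27.91 dB
∠L = 64.34° − 135.46° = -71.12°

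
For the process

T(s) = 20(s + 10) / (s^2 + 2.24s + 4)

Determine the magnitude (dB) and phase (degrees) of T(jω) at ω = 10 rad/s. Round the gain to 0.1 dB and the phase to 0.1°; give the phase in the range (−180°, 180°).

9.2 dB, -121.9°

At s = jω = j10:
zero (s+10): 10 + j10 → |·| = √(10²+10²) = √200 ≈ 14.142, ∠ = arctan(10/10) ≈ 45.00°
quadratic: (j10)² + 2.24·j10 + 4 = -96 + j22.4 → |·| ≈ 98.579, ∠ ≈ 166.87°
|T| = 20 · 14.142 / 98.579 ≈ 2.8692
Gain = 20 log₁₀(2.8692) ≈ 9.16 dB
∠T = 45.00° − 166.87° = -121.87°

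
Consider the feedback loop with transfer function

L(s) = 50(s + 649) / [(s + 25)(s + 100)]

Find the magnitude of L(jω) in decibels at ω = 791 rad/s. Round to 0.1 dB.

-21.8 dB

At s = jω = j791:
zero (s+649): 649 + j791 → |·| = √(649²+791²) = √1046882 ≈ 1023.2, ∠ = arctan(791/649) ≈ 50.63°
pole (s+25): 25 + j791 → |·| = √(25²+791²) = √626306 ≈ 791.39, ∠ = arctan(791/25) ≈ 88.19°
pole (s+100): 100 + j791 → |·| = √(100²+791²) = √635681 ≈ 797.3, ∠ = arctan(791/100) ≈ 82.79°
|L| = 50 · 1023.2 / 6.3098e+05 ≈ 0.08108
Gain = 20 log₁₀(0.08108) ≈ -21.82 dB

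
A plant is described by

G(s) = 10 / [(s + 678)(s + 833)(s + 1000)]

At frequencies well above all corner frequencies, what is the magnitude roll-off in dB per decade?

-60 dB/decade

Each pole contributes −20 dB/decade at high frequency; each zero contributes +20 dB/decade.
Net: 0 zero(s) − 3 pole(s) → -60 dB/decade.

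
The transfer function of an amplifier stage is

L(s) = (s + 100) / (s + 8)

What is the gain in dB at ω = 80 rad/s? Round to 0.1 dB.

4.0 dB

Substitute s = j80:
Numerator: (j80) + 100 = 100 + j80
Denominator: (j80) + 8 = 8 + j80
|N| = √(100² + 80²) ≈ 128.06, ∠N ≈ 38.66°
|D| = √(8² + 80²) ≈ 80.399, ∠D ≈ 84.29°
|L| = 128.06 / 80.399 ≈ 1.5928
Gain = 20 log₁₀(1.5928) ≈ 4.04 dB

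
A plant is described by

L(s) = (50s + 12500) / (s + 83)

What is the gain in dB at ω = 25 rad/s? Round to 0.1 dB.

43.2 dB

Substitute s = j25:
Numerator: 50(j25) + 12500 = 12500 + j1250
Denominator: (j25) + 83 = 83 + j25
|N| = √(12500² + 1250²) ≈ 12562, ∠N ≈ 5.71°
|D| = √(83² + 25²) ≈ 86.683, ∠D ≈ 16.76°
|L| = 12562 / 86.683 ≈ 144.92
Gain = 20 log₁₀(144.92) ≈ 43.22 dB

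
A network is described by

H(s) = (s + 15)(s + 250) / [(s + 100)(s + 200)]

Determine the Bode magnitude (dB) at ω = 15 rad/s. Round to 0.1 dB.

At s = jω = j15:
zero (s+15): 15 + j15 → |·| = √(15²+15²) = √450 ≈ 21.213, ∠ = arctan(15/15) ≈ 45.00°
zero (s+250): 250 + j15 → |·| = √(250²+15²) = √62725 ≈ 250.45, ∠ = arctan(15/250) ≈ 3.43°
pole (s+100): 100 + j15 → |·| = √(100²+15²) = √10225 ≈ 101.12, ∠ = arctan(15/100) ≈ 8.53°
pole (s+200): 200 + j15 → |·| = √(200²+15²) = √40225 ≈ 200.56, ∠ = arctan(15/200) ≈ 4.29°
|H| = 1 · 5312.8 / 20281 ≈ 0.26196
Gain = 20 log₁₀(0.26196) ≈ -11.64 dB

-11.6 dB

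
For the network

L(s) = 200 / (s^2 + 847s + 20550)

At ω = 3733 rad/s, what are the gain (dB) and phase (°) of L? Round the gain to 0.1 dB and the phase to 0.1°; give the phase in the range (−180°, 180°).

-97.1 dB, -167.2°

Substitute s = j3733:
Numerator: 200 = 200 + j0
Denominator: (j3733)^2 + 847(j3733) + 20550 = -13914739 + j3161851
|N| = √(200² + 0²) ≈ 200, ∠N ≈ 0.00°
|D| = √(13914739² + 3161851²) ≈ 1.4269e+07, ∠D ≈ 167.20°
|L| = 200 / 1.4269e+07 ≈ 1.4016e-05
Gain = 20 log₁₀(1.4016e-05) ≈ -97.07 dB
∠L = 0.00° − 167.20° = -167.20°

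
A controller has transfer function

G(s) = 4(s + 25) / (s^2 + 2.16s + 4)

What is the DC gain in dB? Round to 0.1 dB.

28.0 dB

G(0) = 4·25 / 4 = 25
20 log₁₀(25) ≈ 27.96 dB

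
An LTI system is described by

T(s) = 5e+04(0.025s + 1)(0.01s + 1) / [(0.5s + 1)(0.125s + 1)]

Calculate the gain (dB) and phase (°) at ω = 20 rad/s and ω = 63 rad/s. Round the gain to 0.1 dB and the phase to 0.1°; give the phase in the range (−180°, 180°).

At ω = 20 rad/s:
zero (1 + j20·0.025) = 1 + j0.5 → |·| ≈ 1.118, ∠ ≈ 26.57°
zero (1 + j20·0.01) = 1 + j0.2 → |·| ≈ 1.0198, ∠ ≈ 11.31°
pole (1 + j20·0.5) = 1 + j10 → |·| ≈ 10.05, ∠ ≈ 84.29°
pole (1 + j20·0.125) = 1 + j2.5 → |·| ≈ 2.6926, ∠ ≈ 68.20°
|T| = 5e+04 · 1.118 · 1.0198 / (10.05 · 2.6926) ≈ 2106.6
Gain = 20 log₁₀(2106.6) ≈ 66.47 dB
∠T = (26.57° + 11.31°) − (84.29° + 68.20°) = -114.61°

At ω = 63 rad/s:
zero (1 + j63·0.025) = 1 + j1.575 → |·| ≈ 1.8656, ∠ ≈ 57.59°
zero (1 + j63·0.01) = 1 + j0.63 → |·| ≈ 1.1819, ∠ ≈ 32.21°
pole (1 + j63·0.5) = 1 + j31.5 → |·| ≈ 31.516, ∠ ≈ 88.18°
pole (1 + j63·0.125) = 1 + j7.875 → |·| ≈ 7.9382, ∠ ≈ 82.76°
|T| = 5e+04 · 1.8656 · 1.1819 / (31.516 · 7.9382) ≈ 440.67
Gain = 20 log₁₀(440.67) ≈ 52.88 dB
∠T = (57.59° + 32.21°) − (88.18° + 82.76°) = -81.14°

ω = 20: 66.5 dB, -114.6°; ω = 63: 52.9 dB, -81.1°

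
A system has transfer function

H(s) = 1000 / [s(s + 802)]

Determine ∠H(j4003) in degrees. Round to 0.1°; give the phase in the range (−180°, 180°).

At s = jω = j4003:
pole (s+802): 802 + j4003 → |·| = √(802²+4003²) = √16667213 ≈ 4082.5, ∠ = arctan(4003/802) ≈ 78.67°
pole at origin: |s| = 4003, ∠ = 90.00° (in denominator)
∠H = 0.00° − 168.67° = -168.67°

-168.7°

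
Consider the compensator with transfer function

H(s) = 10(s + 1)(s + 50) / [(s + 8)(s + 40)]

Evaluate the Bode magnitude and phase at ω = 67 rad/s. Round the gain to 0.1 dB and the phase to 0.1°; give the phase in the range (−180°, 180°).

At s = jω = j67:
zero (s+1): 1 + j67 → |·| = √(1²+67²) = √4490 ≈ 67.007, ∠ = arctan(67/1) ≈ 89.14°
zero (s+50): 50 + j67 → |·| = √(50²+67²) = √6989 ≈ 83.6, ∠ = arctan(67/50) ≈ 53.27°
pole (s+8): 8 + j67 → |·| = √(8²+67²) = √4553 ≈ 67.476, ∠ = arctan(67/8) ≈ 83.19°
pole (s+40): 40 + j67 → |·| = √(40²+67²) = √6089 ≈ 78.032, ∠ = arctan(67/40) ≈ 59.16°
|H| = 10 · 5601.8 / 5265.3 ≈ 10.639
Gain = 20 log₁₀(10.639) ≈ 20.54 dB
∠H = 142.41° − 142.35° = 0.06°

20.5 dB, 0.1°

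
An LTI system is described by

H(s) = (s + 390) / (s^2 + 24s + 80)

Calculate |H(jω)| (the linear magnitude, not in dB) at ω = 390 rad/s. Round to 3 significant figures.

Substitute s = j390:
Numerator: (j390) + 390 = 390 + j390
Denominator: (j390)^2 + 24(j390) + 80 = -152020 + j9360
|N| = √(390² + 390²) ≈ 551.54, ∠N ≈ 45.00°
|D| = √(152020² + 9360²) ≈ 1.5231e+05, ∠D ≈ 176.48°
|H| = 551.54 / 1.5231e+05 ≈ 0.0036212

0.00362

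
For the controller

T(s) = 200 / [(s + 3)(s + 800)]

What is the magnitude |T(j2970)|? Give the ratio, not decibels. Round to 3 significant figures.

2.19e-05

At s = jω = j2970:
pole (s+3): 3 + j2970 → |·| = √(3²+2970²) = √8820909 ≈ 2970, ∠ = arctan(2970/3) ≈ 89.94°
pole (s+800): 800 + j2970 → |·| = √(800²+2970²) = √9460900 ≈ 3075.9, ∠ = arctan(2970/800) ≈ 74.92°
|T| = 200 / 9.1354e+06 ≈ 2.1893e-05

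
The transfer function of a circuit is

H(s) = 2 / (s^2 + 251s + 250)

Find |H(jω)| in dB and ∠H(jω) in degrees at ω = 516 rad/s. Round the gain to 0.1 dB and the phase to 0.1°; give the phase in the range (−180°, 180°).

Substitute s = j516:
Numerator: 2 = 2 + j0
Denominator: (j516)^2 + 251(j516) + 250 = -266006 + j129516
|N| = √(2² + 0²) ≈ 2, ∠N ≈ 0.00°
|D| = √(266006² + 129516²) ≈ 2.9586e+05, ∠D ≈ 154.04°
|H| = 2 / 2.9586e+05 ≈ 6.76e-06
Gain = 20 log₁₀(6.76e-06) ≈ -103.40 dB
∠H = 0.00° − 154.04° = -154.04°

-103.4 dB, -154.0°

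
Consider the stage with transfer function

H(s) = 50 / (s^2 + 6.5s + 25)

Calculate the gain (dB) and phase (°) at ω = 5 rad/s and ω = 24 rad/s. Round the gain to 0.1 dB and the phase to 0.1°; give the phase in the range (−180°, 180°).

ω = 5: 3.7 dB, -90.0°; ω = 24: -21.2 dB, -164.2°

At s = jω = j5:
quadratic: (j5)² + 6.5·j5 + 25 = 0 + j32.5 → |·| ≈ 32.5, ∠ ≈ 90.00°
|H| = 50 / 32.5 ≈ 1.5385
Gain = 20 log₁₀(1.5385) ≈ 3.74 dB
∠H = 0.00° − 90.00° = -90.00°

At s = jω = j24:
quadratic: (j24)² + 6.5·j24 + 25 = -551 + j156 → |·| ≈ 572.66, ∠ ≈ 164.19°
|H| = 50 / 572.66 ≈ 0.087312
Gain = 20 log₁₀(0.087312) ≈ -21.18 dB
∠H = 0.00° − 164.19° = -164.19°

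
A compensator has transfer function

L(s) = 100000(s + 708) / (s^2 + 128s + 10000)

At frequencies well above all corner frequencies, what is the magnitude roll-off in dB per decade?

Each pole contributes −20 dB/decade at high frequency; each zero contributes +20 dB/decade.
Net: 1 zero(s) − 2 pole(s) → -20 dB/decade.

-20 dB/decade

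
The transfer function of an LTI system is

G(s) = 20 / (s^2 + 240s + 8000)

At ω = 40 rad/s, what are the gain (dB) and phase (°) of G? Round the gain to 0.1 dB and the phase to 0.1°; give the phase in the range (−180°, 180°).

Substitute s = j40:
Numerator: 20 = 20 + j0
Denominator: (j40)^2 + 240(j40) + 8000 = 6400 + j9600
|N| = √(20² + 0²) ≈ 20, ∠N ≈ 0.00°
|D| = √(6400² + 9600²) ≈ 11538, ∠D ≈ 56.31°
|G| = 20 / 11538 ≈ 0.0017334
Gain = 20 log₁₀(0.0017334) ≈ -55.22 dB
∠G = 0.00° − 56.31° = -56.31°

-55.2 dB, -56.3°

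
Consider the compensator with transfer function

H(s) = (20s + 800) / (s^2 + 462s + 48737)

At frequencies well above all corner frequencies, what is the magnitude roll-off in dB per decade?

Each pole contributes −20 dB/decade at high frequency; each zero contributes +20 dB/decade.
Net: 1 zero(s) − 2 pole(s) → -20 dB/decade.

-20 dB/decade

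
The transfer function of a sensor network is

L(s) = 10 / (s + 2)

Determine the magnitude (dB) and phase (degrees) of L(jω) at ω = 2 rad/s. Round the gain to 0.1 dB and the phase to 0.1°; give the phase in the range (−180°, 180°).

11.0 dB, -45.0°

Substitute s = j2:
Numerator: 10 = 10 + j0
Denominator: (j2) + 2 = 2 + j2
|N| = √(10² + 0²) ≈ 10, ∠N ≈ 0.00°
|D| = √(2² + 2²) ≈ 2.8284, ∠D ≈ 45.00°
|L| = 10 / 2.8284 ≈ 3.5356
Gain = 20 log₁₀(3.5356) ≈ 10.97 dB
∠L = 0.00° − 45.00° = -45.00°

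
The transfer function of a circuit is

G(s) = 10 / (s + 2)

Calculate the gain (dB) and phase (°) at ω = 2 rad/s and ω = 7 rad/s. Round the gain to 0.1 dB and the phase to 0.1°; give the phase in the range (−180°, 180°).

ω = 2: 11.0 dB, -45.0°; ω = 7: 2.8 dB, -74.1°

At s = jω = j2:
pole (s+2): 2 + j2 → |·| = √(2²+2²) = √8 ≈ 2.8284, ∠ = arctan(2/2) ≈ 45.00°
|G| = 10 / 2.8284 ≈ 3.5356
Gain = 20 log₁₀(3.5356) ≈ 10.97 dB
∠G = 0.00° − 45.00° = -45.00°

At s = jω = j7:
pole (s+2): 2 + j7 → |·| = √(2²+7²) = √53 ≈ 7.2801, ∠ = arctan(7/2) ≈ 74.05°
|G| = 10 / 7.2801 ≈ 1.3736
Gain = 20 log₁₀(1.3736) ≈ 2.76 dB
∠G = 0.00° − 74.05° = -74.05°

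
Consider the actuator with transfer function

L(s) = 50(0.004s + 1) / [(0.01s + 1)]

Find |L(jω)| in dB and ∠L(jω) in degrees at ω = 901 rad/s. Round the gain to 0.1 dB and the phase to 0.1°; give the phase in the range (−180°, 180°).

26.3 dB, -9.2°

At ω = 901 rad/s:
zero (1 + j901·0.004) = 1 + j3.604 → |·| ≈ 3.7402, ∠ ≈ 74.49°
pole (1 + j901·0.01) = 1 + j9.01 → |·| ≈ 9.0653, ∠ ≈ 83.67°
|L| = 50 · 3.7402 / (9.0653) ≈ 20.629
Gain = 20 log₁₀(20.629) ≈ 26.29 dB
∠L = (74.49°) − (83.67°) = -9.18°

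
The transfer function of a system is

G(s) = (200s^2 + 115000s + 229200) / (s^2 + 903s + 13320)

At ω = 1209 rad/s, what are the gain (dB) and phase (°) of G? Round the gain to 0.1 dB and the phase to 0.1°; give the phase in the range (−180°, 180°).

Substitute s = j1209:
Numerator: 200(j1209)^2 + 115000(j1209) + 229200 = -292107000 + j139035000
Denominator: (j1209)^2 + 903(j1209) + 13320 = -1448361 + j1091727
|N| = √(292107000² + 139035000²) ≈ 3.2351e+08, ∠N ≈ 154.55°
|D| = √(1448361² + 1091727²) ≈ 1.8137e+06, ∠D ≈ 142.99°
|G| = 3.2351e+08 / 1.8137e+06 ≈ 178.37
Gain = 20 log₁₀(178.37) ≈ 45.03 dB
∠G = 154.55° − 142.99° = 11.56°

45.0 dB, 11.6°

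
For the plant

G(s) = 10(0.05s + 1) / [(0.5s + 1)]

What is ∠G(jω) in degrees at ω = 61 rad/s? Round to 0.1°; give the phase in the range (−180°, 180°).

At ω = 61 rad/s:
zero (1 + j61·0.05) = 1 + j3.05 → |·| ≈ 3.2098, ∠ ≈ 71.85°
pole (1 + j61·0.5) = 1 + j30.5 → |·| ≈ 30.516, ∠ ≈ 88.12°
∠G = (71.85°) − (88.12°) = -16.27°

-16.3°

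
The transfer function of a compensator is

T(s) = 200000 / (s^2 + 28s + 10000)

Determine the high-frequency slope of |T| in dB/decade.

-40 dB/decade

Each pole contributes −20 dB/decade at high frequency; each zero contributes +20 dB/decade.
Net: 0 zero(s) − 2 pole(s) → -40 dB/decade.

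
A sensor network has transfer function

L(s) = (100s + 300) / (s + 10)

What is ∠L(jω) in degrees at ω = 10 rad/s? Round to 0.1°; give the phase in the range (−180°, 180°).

28.3°

Substitute s = j10:
Numerator: 100(j10) + 300 = 300 + j1000
Denominator: (j10) + 10 = 10 + j10
|N| = √(300² + 1000²) ≈ 1044, ∠N ≈ 73.30°
|D| = √(10² + 10²) ≈ 14.142, ∠D ≈ 45.00°
∠L = 73.30° − 45.00° = 28.30°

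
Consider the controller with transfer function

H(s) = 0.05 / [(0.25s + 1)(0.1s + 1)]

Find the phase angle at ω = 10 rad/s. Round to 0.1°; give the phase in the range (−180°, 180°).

-113.2°

At ω = 10 rad/s:
pole (1 + j10·0.25) = 1 + j2.5 → |·| ≈ 2.6926, ∠ ≈ 68.20°
pole (1 + j10·0.1) = 1 + j1 → |·| ≈ 1.4142, ∠ ≈ 45.00°
∠H = (0°) − (68.20° + 45.00°) = -113.20°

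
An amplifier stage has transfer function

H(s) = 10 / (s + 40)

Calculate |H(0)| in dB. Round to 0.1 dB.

-12.0 dB

H(0) = 10 / 40 = 0.25
20 log₁₀(0.25) ≈ -12.04 dB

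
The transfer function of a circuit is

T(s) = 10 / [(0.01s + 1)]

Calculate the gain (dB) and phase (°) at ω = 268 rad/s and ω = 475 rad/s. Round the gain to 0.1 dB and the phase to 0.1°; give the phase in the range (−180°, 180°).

At ω = 268 rad/s:
pole (1 + j268·0.01) = 1 + j2.68 → |·| ≈ 2.8605, ∠ ≈ 69.54°
|T| = 10 · 1 / (2.8605) ≈ 3.4959
Gain = 20 log₁₀(3.4959) ≈ 10.87 dB
∠T = (0°) − (69.54°) = -69.54°

At ω = 475 rad/s:
pole (1 + j475·0.01) = 1 + j4.75 → |·| ≈ 4.8541, ∠ ≈ 78.11°
|T| = 10 · 1 / (4.8541) ≈ 2.0601
Gain = 20 log₁₀(2.0601) ≈ 6.28 dB
∠T = (0°) − (78.11°) = -78.11°

ω = 268: 10.9 dB, -69.5°; ω = 475: 6.3 dB, -78.1°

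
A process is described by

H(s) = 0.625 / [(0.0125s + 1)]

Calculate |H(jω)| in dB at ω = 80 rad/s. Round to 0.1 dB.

At ω = 80 rad/s:
pole (1 + j80·0.0125) = 1 + j1 → |·| ≈ 1.4142, ∠ ≈ 45.00°
|H| = 0.625 · 1 / (1.4142) ≈ 0.44195
Gain = 20 log₁₀(0.44195) ≈ -7.09 dB

-7.1 dB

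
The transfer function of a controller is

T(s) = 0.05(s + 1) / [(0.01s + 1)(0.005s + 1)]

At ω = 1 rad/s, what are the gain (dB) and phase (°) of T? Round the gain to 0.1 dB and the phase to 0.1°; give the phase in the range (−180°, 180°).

-23.0 dB, 44.1°

At ω = 1 rad/s:
zero (1 + j1·1) = 1 + j1 → |·| ≈ 1.4142, ∠ ≈ 45.00°
pole (1 + j1·0.01) = 1 + j0.01 → |·| ≈ 1, ∠ ≈ 0.57°
pole (1 + j1·0.005) = 1 + j0.005 → |·| ≈ 1, ∠ ≈ 0.29°
|T| = 0.05 · 1.4142 / (1 · 1) ≈ 0.07071
Gain = 20 log₁₀(0.07071) ≈ -23.01 dB
∠T = (45.00°) − (0.57° + 0.29°) = 44.14°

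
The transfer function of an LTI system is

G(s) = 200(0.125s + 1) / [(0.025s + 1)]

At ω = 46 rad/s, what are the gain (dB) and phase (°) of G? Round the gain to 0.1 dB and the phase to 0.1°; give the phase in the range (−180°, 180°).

At ω = 46 rad/s:
zero (1 + j46·0.125) = 1 + j5.75 → |·| ≈ 5.8363, ∠ ≈ 80.13°
pole (1 + j46·0.025) = 1 + j1.15 → |·| ≈ 1.524, ∠ ≈ 48.99°
|G| = 200 · 5.8363 / (1.524) ≈ 765.92
Gain = 20 log₁₀(765.92) ≈ 57.68 dB
∠G = (80.13°) − (48.99°) = 31.14°

57.7 dB, 31.1°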